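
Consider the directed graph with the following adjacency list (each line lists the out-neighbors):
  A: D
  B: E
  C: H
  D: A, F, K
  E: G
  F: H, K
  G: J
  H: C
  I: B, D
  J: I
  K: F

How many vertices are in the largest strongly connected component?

5

{B, E, G, I, J} are all mutually reachable — one SCC of size 5.
{A, D} are all mutually reachable — one SCC of size 2.
{C, H} are all mutually reachable — one SCC of size 2.
{F, K} are all mutually reachable — one SCC of size 2.
The largest has 5 vertices.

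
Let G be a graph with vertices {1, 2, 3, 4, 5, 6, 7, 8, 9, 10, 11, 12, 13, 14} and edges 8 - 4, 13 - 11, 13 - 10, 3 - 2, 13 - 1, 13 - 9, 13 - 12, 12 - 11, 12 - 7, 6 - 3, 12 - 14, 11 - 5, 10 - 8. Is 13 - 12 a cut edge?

No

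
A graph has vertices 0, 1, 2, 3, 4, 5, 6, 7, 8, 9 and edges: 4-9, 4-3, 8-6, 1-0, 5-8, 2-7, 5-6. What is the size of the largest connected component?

3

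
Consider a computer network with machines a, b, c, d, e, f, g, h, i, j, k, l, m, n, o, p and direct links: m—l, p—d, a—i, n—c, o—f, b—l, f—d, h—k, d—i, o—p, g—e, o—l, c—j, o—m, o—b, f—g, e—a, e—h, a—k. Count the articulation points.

2

Removing c increases the component count from 2 to 3, so c is a cut vertex.
Removing o increases the component count from 2 to 3, so o is a cut vertex.
By contrast removing k leaves 2 components; it is not a cut vertex. No other vertex is a cut vertex either.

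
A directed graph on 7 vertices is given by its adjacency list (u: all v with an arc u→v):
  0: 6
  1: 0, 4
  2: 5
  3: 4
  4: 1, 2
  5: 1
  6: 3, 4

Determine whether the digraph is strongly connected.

From 6 we can reach every vertex (0, 1, 2, 3, 4, 5, 6), and every vertex can reach 6 (0, 1, 2, 3, 4, 5, 6). So the whole graph is one strongly connected component.

Yes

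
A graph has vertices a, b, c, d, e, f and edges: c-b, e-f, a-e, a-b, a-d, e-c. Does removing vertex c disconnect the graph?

Deleting c leaves 1 component (was 1) (its neighbors b, e remain connected to each other), so c is not a cut vertex.

No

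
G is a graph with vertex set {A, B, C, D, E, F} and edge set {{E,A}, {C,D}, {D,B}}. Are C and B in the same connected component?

From C we can reach B, C, D, which includes B.

Yes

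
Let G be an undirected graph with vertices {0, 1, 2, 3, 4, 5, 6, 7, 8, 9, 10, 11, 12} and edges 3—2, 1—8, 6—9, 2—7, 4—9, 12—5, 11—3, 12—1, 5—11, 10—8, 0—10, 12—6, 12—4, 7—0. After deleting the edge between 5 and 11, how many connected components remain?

1

5 and 11 are still connected via 5-12-1-8-10-0-7-2-3-11, so the component count stays at 1.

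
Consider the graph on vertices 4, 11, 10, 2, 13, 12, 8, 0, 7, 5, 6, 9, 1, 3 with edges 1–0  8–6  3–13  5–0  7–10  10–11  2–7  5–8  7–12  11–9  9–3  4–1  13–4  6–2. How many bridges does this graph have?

1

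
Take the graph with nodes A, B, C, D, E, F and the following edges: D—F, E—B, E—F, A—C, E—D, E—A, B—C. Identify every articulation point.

Removing E increases the component count from 1 to 2, so E is a cut vertex.
By contrast removing F leaves 1 component; it is not a cut vertex. No other vertex is a cut vertex either.

E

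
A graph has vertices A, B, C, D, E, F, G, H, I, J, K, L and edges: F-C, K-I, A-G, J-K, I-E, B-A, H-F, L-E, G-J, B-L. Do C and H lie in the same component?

From C we can reach C, F, H, which includes H.

Yes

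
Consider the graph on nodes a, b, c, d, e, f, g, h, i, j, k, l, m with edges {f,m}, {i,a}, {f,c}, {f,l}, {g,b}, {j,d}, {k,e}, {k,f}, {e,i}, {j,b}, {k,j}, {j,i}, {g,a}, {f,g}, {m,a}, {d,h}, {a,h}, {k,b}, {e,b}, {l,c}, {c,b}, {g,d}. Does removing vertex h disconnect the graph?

No

Deleting h leaves 1 component (was 1) (its neighbors a, d remain connected to each other), so h is not a cut vertex.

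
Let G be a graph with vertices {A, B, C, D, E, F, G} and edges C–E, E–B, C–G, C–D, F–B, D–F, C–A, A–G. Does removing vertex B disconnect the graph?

No

Deleting B leaves 1 component (was 1) (its neighbors E, F remain connected to each other), so B is not a cut vertex.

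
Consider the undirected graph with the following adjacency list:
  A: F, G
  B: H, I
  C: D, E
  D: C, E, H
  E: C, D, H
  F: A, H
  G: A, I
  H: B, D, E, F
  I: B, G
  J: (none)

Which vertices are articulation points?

H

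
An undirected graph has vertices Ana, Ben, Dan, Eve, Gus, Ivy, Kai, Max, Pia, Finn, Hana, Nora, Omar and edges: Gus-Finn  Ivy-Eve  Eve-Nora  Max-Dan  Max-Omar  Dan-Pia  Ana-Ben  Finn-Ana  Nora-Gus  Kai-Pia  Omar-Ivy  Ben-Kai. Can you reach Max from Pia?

From Pia we can reach Ana, Ben, Dan, Eve, Gus, Ivy, Kai, Max, Pia, Finn, Nora, Omar, which includes Max.

Yes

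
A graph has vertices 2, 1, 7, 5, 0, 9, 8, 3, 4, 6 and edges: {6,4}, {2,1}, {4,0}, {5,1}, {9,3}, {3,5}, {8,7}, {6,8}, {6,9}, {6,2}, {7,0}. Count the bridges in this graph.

The edges on the cycle 6-8-7-0-4-6 are not bridges since each lies on that cycle.
Every edge lies on some cycle, so there are no bridges.

0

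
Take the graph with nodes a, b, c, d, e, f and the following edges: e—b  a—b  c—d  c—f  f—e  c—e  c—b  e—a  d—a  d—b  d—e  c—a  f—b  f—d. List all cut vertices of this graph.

Removing c, for instance, still leaves 1 component. No single vertex removal increases the component count — the graph has no articulation points.

none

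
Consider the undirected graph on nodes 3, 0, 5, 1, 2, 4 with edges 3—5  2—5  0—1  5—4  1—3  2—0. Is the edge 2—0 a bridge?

No

After removing 2—0, the path 2-5-3-1-0 still connects them, so the edge is not a bridge.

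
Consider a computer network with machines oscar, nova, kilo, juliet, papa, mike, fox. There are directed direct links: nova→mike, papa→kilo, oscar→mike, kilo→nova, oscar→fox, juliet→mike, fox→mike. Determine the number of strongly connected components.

7

{fox} is an SCC by itself.
{nova} is an SCC by itself.
{papa} is an SCC by itself.
{mike} is an SCC by itself.
{juliet} is an SCC by itself.
(and 2 more singleton SCCs)
That gives 7 strongly connected components.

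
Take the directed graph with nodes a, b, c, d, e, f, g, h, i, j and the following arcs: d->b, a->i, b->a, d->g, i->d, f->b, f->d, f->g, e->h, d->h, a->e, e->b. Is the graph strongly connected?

There is no directed path from f to c, so the graph is not strongly connected.

No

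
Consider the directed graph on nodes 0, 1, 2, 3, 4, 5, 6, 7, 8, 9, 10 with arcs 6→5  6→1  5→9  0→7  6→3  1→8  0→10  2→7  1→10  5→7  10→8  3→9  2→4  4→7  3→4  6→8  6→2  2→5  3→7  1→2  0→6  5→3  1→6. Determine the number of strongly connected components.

10

{1, 6} are all mutually reachable — one SCC of size 2.
{5} is an SCC by itself.
{0} is an SCC by itself.
{2} is an SCC by itself.
{4} is an SCC by itself.
(and 5 more singleton SCCs)
That gives 10 strongly connected components.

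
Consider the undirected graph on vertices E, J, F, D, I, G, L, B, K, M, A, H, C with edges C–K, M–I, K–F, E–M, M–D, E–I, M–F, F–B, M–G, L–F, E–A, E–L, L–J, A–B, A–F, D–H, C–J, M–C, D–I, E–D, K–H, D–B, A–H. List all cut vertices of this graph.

M

Removing M increases the component count from 1 to 2, so M is a cut vertex.
By contrast removing C leaves 1 component; it is not a cut vertex. No other vertex is a cut vertex either.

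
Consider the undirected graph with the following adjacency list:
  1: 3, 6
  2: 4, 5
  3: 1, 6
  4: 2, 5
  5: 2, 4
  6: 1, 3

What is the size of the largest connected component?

Starting from 1 we can reach 1, 3, 6. That is one component of size 3.
Starting from 2 we can reach 2, 4, 5. That is one component of size 3.
The largest has 3 vertices.

3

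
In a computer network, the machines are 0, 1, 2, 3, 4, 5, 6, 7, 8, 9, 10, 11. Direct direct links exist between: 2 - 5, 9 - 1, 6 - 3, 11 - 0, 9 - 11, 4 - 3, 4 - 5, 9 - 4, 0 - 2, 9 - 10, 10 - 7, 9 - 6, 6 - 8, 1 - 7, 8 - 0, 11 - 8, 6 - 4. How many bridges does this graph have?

The edges on the cycle 9-1-7-10-9 are not bridges since each lies on that cycle.
Every edge lies on some cycle, so there are no bridges.

0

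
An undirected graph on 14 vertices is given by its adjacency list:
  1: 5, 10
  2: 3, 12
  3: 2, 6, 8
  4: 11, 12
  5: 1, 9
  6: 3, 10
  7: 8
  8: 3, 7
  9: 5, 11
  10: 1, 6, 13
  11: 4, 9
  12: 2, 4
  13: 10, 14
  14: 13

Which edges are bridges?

The edges on the cycle 5-9-11-4-12-2-3-6-10-1-5 are not bridges since each lies on that cycle.
But removing 10-13 disconnects 10 from 13; removing 8-7 disconnects 8 from 7; removing 13-14 disconnects 13 from 14; removing 8-3 disconnects 8 from 3 — these are bridges.

10-13, 13-14, 3-8, 7-8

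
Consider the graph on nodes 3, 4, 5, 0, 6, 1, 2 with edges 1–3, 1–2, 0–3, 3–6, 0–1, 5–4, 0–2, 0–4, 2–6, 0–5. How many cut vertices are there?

1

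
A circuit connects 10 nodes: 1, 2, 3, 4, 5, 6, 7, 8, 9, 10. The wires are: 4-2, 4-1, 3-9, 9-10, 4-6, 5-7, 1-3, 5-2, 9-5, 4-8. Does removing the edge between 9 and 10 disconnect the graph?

Yes

Removing 9-10 leaves no path between 9 and 10: the component count goes from 1 to 2. So it is a bridge.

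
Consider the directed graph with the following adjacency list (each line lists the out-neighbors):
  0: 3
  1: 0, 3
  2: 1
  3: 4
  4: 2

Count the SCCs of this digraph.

{0, 1, 2, 3, 4} are all mutually reachable — one SCC of size 5.
That gives 1 strongly connected component.

1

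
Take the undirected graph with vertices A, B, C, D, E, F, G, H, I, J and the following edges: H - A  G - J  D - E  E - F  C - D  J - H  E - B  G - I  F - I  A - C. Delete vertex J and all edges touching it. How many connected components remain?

With J gone, the remaining components are: {A, B, C, D, E, F, G, H, I}.
That is 1 component.

1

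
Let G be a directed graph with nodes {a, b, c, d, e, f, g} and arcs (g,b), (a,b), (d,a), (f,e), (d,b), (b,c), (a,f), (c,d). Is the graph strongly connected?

There is no directed path from a to g, so the graph is not strongly connected.

No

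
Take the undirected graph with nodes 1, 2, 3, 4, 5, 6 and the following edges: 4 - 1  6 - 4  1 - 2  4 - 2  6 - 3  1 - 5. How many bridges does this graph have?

3

The edges on the cycle 4-1-2-4 are not bridges since each lies on that cycle.
But removing 6 - 4 disconnects 6 from 4; removing 3 - 6 disconnects 3 from 6; removing 5 - 1 disconnects 5 from 1 — these are bridges.
That makes 3 bridges.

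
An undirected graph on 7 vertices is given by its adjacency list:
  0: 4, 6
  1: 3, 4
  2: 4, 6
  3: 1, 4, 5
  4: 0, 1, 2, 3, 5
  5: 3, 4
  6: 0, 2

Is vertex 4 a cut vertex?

Yes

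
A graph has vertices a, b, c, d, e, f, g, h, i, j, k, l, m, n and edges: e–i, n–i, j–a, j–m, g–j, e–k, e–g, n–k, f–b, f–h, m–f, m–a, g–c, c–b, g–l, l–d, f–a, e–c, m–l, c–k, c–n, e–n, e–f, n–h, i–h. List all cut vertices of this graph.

l

Removing l increases the component count from 1 to 2, so l is a cut vertex.
By contrast removing n leaves 1 component; it is not a cut vertex. No other vertex is a cut vertex either.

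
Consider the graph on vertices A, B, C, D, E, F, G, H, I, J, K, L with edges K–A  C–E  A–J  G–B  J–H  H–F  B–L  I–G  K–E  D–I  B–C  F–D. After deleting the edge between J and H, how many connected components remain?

1

J and H are still connected via J-A-K-E-C-B-G-I-D-F-H, so the component count stays at 1.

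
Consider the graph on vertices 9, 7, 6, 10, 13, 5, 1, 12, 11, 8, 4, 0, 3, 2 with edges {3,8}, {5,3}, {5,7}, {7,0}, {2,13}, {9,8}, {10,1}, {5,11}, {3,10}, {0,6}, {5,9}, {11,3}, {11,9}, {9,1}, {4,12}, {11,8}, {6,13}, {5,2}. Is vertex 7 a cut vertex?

Deleting 7 leaves 2 components (was 2), so 7 is not a cut vertex.

No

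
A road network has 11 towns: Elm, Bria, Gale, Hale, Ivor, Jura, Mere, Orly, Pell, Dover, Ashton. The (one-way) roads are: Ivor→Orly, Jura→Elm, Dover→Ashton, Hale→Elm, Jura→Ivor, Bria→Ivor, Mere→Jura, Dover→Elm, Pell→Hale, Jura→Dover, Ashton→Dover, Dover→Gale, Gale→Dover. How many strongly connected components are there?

{Gale, Dover, Ashton} are all mutually reachable — one SCC of size 3.
{Orly} is an SCC by itself.
{Jura} is an SCC by itself.
{Bria} is an SCC by itself.
{Hale} is an SCC by itself.
(and 4 more singleton SCCs)
That gives 9 strongly connected components.

9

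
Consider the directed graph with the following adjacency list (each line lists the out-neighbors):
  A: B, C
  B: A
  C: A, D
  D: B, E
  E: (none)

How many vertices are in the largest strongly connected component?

{A, B, C, D} are all mutually reachable — one SCC of size 4.
{E} is an SCC by itself.
The largest has 4 vertices.

4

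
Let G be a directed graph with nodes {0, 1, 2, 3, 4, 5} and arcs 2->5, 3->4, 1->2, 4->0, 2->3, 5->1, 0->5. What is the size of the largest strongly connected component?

{0, 1, 2, 3, 4, 5} are all mutually reachable — one SCC of size 6.
The largest has 6 vertices.

6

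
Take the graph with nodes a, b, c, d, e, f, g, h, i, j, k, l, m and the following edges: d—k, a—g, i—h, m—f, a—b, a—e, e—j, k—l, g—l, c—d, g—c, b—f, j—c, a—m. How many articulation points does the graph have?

Removing a increases the component count from 2 to 3, so a is a cut vertex.
By contrast removing g leaves 2 components; it is not a cut vertex. No other vertex is a cut vertex either.

1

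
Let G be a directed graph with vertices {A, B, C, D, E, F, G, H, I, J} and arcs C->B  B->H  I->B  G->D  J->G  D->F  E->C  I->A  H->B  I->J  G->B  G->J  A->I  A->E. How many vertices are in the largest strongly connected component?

2

{B, H} are all mutually reachable — one SCC of size 2.
{G, J} are all mutually reachable — one SCC of size 2.
{A, I} are all mutually reachable — one SCC of size 2.
{D} is an SCC by itself.
{F} is an SCC by itself.
(and 2 more singleton SCCs)
The largest has 2 vertices.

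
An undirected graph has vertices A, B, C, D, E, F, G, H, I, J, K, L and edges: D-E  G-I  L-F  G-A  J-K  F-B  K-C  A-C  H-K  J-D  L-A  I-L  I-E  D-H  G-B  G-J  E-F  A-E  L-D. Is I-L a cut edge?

After removing I-L, the path I-G-A-L still connects them, so the edge is not a bridge.

No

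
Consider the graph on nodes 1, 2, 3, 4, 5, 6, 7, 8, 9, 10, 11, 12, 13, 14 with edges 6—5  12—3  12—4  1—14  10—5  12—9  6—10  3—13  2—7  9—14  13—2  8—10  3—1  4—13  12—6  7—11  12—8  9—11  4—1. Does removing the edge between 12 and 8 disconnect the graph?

After removing 12—8, the path 12-6-10-8 still connects them, so the edge is not a bridge.

No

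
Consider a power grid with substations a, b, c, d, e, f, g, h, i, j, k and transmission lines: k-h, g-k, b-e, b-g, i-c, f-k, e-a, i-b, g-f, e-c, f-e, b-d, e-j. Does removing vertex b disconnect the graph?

Deleting b raises the number of components from 1 to 2, so b is a cut vertex.

Yes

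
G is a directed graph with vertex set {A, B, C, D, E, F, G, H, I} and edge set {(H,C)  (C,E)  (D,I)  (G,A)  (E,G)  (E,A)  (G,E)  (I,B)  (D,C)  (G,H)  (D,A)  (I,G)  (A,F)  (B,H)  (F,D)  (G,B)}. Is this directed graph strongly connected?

From B we can reach every vertex (A, B, C, D, E, F, G, H, I), and every vertex can reach B (A, B, C, D, E, F, G, H, I). So the whole graph is one strongly connected component.

Yes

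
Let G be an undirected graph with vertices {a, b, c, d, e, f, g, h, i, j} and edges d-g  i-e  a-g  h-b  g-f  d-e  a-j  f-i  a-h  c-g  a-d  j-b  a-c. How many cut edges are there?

The edges on the cycle a-h-b-j-a are not bridges since each lies on that cycle.
Every edge lies on some cycle, so there are no bridges.

0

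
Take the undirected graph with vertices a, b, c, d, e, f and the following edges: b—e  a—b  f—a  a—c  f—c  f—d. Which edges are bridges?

a-b, b-e, d-f

The edges on the cycle f-a-c-f are not bridges since each lies on that cycle.
But removing e—b disconnects e from b; removing f—d disconnects f from d; removing a—b disconnects a from b — these are bridges.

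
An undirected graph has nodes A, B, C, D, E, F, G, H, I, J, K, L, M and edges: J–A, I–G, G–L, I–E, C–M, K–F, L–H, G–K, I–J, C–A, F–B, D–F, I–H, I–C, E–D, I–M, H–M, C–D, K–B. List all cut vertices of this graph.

Removing A, for instance, still leaves 1 component. No single vertex removal increases the component count — the graph has no articulation points.

none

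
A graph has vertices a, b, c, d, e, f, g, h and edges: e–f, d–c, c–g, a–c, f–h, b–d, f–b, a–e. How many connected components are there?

1

Starting from a we can reach a, b, c, d, e, f, g, h. That is one component of size 8.
Total: 1 component.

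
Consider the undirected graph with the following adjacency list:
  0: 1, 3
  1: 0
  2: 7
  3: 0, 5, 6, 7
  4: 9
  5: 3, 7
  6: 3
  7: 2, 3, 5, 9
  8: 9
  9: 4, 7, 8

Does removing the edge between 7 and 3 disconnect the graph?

After removing 7-3, the path 7-5-3 still connects them, so the edge is not a bridge.

No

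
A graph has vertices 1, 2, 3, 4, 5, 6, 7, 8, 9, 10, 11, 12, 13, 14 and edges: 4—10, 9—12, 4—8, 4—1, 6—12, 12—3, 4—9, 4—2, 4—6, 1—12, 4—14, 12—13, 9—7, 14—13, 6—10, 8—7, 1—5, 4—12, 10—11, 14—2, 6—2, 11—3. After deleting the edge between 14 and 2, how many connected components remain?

14 and 2 are still connected via 14-4-2, so the component count stays at 1.

1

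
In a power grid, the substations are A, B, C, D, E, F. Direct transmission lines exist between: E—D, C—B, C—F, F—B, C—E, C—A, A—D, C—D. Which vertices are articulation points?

C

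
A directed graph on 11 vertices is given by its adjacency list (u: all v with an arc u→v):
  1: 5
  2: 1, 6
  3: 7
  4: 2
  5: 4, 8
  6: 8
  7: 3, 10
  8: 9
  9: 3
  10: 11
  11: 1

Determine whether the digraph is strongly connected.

Yes

From 9 we can reach every vertex (1, 2, 3, 4, 5, 6, 7, 8, 9, 10, 11), and every vertex can reach 9 (1, 2, 3, 4, 5, 6, 7, 8, 9, 10, 11). So the whole graph is one strongly connected component.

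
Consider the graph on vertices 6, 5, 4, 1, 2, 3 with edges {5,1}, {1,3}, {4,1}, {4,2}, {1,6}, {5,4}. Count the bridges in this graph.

3

The edges on the cycle 5-4-1-5 are not bridges since each lies on that cycle.
But removing 1 - 3 disconnects 1 from 3; removing 4 - 2 disconnects 4 from 2; removing 1 - 6 disconnects 1 from 6 — these are bridges.
That makes 3 bridges.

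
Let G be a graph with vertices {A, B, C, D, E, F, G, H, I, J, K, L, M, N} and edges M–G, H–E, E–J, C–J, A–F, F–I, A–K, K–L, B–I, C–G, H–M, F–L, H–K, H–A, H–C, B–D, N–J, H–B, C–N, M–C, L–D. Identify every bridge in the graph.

The edges on the cycle H-M-G-C-H are not bridges since each lies on that cycle.
Every edge lies on some cycle, so there are no bridges.

none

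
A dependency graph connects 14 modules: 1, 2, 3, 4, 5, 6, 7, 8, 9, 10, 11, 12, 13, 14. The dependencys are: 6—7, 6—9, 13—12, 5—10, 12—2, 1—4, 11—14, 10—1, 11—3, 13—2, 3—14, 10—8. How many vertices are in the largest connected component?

5

Starting from 3 we can reach 3, 11, 14. That is one component of size 3.
Starting from 6 we can reach 6, 7, 9. That is one component of size 3.
Starting from 2 we can reach 2, 12, 13. That is one component of size 3.
Starting from 1 we can reach 1, 4, 5, 8, 10. That is one component of size 5.
The largest has 5 vertices.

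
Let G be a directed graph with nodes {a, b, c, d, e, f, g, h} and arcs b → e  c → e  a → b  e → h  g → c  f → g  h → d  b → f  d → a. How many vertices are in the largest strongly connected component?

{a, b, c, d, e, f, g, h} are all mutually reachable — one SCC of size 8.
The largest has 8 vertices.

8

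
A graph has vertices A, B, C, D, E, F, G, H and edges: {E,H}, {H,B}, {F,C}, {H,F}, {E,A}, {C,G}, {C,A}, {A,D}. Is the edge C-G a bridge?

Removing C-G leaves no path between C and G: the component count goes from 1 to 2. So it is a bridge.

Yes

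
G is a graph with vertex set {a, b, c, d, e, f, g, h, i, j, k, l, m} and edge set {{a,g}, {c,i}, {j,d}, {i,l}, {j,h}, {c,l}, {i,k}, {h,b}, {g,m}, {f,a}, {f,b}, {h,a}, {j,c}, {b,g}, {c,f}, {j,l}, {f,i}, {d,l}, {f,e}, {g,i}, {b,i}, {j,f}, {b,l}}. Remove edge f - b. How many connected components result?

1

f and b are still connected via f-i-b, so the component count stays at 1.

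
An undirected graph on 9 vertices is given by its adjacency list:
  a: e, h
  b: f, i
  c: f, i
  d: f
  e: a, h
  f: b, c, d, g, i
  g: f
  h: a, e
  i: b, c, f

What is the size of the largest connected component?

Starting from a we can reach a, e, h. That is one component of size 3.
Starting from b we can reach b, c, d, f, g, i. That is one component of size 6.
The largest has 6 vertices.

6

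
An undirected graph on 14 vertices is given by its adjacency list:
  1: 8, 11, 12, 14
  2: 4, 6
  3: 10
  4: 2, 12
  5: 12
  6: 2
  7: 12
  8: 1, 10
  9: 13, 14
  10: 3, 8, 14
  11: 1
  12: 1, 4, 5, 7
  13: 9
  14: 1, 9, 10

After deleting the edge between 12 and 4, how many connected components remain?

Before removal there is 1 component.
12-4 is a bridge — removing it separates 12's side from 4's side.
After removal: 2 components.

2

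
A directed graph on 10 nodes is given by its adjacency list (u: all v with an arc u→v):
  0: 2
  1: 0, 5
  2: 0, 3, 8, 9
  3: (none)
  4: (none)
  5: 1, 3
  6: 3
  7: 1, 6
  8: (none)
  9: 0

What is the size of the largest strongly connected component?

{0, 2, 9} are all mutually reachable — one SCC of size 3.
{1, 5} are all mutually reachable — one SCC of size 2.
{7} is an SCC by itself.
{8} is an SCC by itself.
{3} is an SCC by itself.
(and 2 more singleton SCCs)
The largest has 3 vertices.

3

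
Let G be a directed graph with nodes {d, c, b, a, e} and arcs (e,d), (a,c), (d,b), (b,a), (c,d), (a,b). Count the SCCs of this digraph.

2

{a, b, c, d} are all mutually reachable — one SCC of size 4.
{e} is an SCC by itself.
That gives 2 strongly connected components.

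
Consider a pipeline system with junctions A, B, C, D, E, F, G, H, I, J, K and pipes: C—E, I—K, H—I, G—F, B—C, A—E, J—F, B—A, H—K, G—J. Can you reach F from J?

Yes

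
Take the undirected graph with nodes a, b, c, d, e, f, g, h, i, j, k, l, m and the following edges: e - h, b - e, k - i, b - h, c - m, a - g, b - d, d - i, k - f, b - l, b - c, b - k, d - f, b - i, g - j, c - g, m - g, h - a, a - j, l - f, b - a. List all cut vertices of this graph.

b

Removing b increases the component count from 1 to 2, so b is a cut vertex.
By contrast removing e leaves 1 component; it is not a cut vertex. No other vertex is a cut vertex either.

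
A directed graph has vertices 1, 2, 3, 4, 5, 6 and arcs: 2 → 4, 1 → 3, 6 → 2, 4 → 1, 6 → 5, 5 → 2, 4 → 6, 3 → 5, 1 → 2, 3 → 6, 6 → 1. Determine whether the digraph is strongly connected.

Yes

From 1 we can reach every vertex (1, 2, 3, 4, 5, 6), and every vertex can reach 1 (1, 2, 3, 4, 5, 6). So the whole graph is one strongly connected component.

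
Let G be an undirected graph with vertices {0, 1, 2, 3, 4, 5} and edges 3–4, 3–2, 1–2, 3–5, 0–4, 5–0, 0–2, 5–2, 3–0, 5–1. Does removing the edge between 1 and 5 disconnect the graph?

No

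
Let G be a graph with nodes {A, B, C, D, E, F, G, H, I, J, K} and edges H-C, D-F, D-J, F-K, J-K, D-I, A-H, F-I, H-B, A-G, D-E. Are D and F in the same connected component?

Yes

From D we can reach D, E, F, I, J, K, which includes F.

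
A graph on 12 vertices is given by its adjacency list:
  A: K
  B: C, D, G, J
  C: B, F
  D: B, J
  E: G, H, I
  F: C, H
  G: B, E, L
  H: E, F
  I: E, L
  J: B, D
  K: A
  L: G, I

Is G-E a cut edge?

No

After removing G-E, the path G-L-I-E still connects them, so the edge is not a bridge.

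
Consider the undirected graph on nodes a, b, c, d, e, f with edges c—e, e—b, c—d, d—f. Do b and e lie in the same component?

Yes

From b we can reach b, c, d, e, f, which includes e.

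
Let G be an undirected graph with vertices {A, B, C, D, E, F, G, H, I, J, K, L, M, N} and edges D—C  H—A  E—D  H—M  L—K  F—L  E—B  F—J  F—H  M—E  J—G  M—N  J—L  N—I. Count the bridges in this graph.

11

The edges on the cycle F-J-L-F are not bridges since each lies on that cycle.
But removing H—A disconnects H from A; removing E—D disconnects E from D; removing H—F disconnects H from F; removing H—M disconnects H from M — these are bridges.
In total 11 edges are bridges.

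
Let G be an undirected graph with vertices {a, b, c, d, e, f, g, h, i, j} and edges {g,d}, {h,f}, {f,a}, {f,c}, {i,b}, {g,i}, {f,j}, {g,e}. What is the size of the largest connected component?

5

Starting from a we can reach a, c, f, h, j. That is one component of size 5.
Starting from b we can reach b, d, e, g, i. That is one component of size 5.
The largest has 5 vertices.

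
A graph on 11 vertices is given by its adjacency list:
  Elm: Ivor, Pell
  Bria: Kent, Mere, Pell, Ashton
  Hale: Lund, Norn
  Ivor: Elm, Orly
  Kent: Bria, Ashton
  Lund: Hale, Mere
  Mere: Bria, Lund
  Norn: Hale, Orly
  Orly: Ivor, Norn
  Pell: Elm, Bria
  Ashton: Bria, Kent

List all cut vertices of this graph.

Bria

Removing Bria increases the component count from 1 to 2, so Bria is a cut vertex.
By contrast removing Lund leaves 1 component; it is not a cut vertex. No other vertex is a cut vertex either.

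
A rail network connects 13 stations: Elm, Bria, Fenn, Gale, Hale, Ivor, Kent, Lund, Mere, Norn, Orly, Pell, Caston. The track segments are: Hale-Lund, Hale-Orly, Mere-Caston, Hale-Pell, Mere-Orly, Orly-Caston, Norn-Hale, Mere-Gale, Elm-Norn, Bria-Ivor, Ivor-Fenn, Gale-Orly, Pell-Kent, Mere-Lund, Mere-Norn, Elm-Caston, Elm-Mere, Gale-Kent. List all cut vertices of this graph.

Removing Ivor increases the component count from 2 to 3, so Ivor is a cut vertex.
By contrast removing Mere leaves 2 components; it is not a cut vertex. No other vertex is a cut vertex either.

Ivor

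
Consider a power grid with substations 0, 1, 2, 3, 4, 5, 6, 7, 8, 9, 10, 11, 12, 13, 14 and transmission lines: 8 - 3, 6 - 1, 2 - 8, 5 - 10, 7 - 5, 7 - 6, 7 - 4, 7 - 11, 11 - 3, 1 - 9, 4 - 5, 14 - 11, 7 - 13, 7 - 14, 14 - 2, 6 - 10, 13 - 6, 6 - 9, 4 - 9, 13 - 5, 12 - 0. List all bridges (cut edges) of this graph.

0-12

The edges on the cycle 7-13-5-7 are not bridges since each lies on that cycle.
But removing 12 - 0 disconnects 12 from 0 — this is a bridge.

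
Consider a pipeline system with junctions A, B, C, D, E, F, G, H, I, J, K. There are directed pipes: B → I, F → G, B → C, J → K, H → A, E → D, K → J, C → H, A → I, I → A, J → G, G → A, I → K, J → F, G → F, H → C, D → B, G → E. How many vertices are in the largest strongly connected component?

11

{A, B, C, D, E, F, G, H, I, J, K} are all mutually reachable — one SCC of size 11.
The largest has 11 vertices.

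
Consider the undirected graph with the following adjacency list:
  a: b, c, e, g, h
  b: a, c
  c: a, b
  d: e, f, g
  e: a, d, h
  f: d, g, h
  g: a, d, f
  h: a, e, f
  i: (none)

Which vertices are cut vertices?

Removing a increases the component count from 2 to 3, so a is a cut vertex.
By contrast removing d leaves 2 components; it is not a cut vertex. No other vertex is a cut vertex either.

a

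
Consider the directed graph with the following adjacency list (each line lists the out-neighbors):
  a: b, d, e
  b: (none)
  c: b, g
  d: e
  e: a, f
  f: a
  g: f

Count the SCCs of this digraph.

4

{a, d, e, f} are all mutually reachable — one SCC of size 4.
{g} is an SCC by itself.
{c} is an SCC by itself.
{b} is an SCC by itself.
That gives 4 strongly connected components.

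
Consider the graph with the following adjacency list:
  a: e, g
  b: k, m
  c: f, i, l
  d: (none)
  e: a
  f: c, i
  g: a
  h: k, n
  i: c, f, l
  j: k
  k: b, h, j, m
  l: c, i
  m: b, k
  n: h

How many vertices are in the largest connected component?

6

d is isolated — a component by itself.
Starting from a we can reach a, e, g. That is one component of size 3.
Starting from c we can reach c, f, i, l. That is one component of size 4.
Starting from b we can reach b, h, j, k, m, n. That is one component of size 6.
The largest has 6 vertices.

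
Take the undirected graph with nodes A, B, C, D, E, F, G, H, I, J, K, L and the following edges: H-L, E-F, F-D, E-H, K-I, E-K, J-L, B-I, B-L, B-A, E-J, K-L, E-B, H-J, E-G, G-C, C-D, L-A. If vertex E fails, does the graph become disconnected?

Yes

Deleting E raises the number of components from 1 to 2, so E is a cut vertex.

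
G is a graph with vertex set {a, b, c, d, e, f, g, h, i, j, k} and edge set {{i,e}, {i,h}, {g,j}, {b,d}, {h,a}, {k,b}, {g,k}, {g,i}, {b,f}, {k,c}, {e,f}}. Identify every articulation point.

b, g, h, i, k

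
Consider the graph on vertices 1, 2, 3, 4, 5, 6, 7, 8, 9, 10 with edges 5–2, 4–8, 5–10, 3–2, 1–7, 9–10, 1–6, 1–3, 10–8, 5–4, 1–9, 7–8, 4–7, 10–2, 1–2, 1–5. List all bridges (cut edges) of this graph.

1-6

The edges on the cycle 1-5-4-8-7-1 are not bridges since each lies on that cycle.
But removing 1–6 disconnects 1 from 6 — this is a bridge.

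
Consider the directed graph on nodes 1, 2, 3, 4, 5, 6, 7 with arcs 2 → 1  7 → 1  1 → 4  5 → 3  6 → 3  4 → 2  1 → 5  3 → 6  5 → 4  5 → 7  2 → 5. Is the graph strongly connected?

No

There is no directed path from 6 to 7, so the graph is not strongly connected.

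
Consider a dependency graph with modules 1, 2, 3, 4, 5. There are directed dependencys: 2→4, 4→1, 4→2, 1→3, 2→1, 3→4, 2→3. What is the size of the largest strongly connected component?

4

{1, 2, 3, 4} are all mutually reachable — one SCC of size 4.
{5} is an SCC by itself.
The largest has 4 vertices.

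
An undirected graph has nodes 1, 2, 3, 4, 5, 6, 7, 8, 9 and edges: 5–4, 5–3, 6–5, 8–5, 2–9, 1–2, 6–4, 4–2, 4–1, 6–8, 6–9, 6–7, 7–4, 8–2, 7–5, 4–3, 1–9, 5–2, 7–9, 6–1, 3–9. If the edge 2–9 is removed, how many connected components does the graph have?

2 and 9 are still connected via 2-1-9, so the component count stays at 1.

1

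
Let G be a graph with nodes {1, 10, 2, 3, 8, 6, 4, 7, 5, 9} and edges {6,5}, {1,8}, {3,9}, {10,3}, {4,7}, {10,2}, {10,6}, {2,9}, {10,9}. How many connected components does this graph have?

3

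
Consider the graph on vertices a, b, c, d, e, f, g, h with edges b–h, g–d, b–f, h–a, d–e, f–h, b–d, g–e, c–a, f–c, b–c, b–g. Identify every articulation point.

b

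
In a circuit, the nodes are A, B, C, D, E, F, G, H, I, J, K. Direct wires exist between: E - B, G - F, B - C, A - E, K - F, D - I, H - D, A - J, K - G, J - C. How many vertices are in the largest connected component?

5

Starting from D we can reach D, H, I. That is one component of size 3.
Starting from F we can reach F, G, K. That is one component of size 3.
Starting from A we can reach A, B, C, E, J. That is one component of size 5.
The largest has 5 vertices.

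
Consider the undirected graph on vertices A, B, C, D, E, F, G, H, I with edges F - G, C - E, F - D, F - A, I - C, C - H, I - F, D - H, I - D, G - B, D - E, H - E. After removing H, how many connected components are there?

1

With H gone, the remaining components are: {A, B, C, D, E, F, G, I}.
That is 1 component.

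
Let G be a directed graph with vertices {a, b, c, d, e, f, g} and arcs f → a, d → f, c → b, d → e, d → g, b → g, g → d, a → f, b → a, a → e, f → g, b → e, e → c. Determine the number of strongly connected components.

1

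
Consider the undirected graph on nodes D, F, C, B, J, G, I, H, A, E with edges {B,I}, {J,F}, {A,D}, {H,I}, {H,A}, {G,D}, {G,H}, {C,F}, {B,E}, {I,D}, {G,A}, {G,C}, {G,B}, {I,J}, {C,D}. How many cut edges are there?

The edges on the cycle G-H-I-B-G are not bridges since each lies on that cycle.
But removing B-E disconnects B from E — this is a bridge.

1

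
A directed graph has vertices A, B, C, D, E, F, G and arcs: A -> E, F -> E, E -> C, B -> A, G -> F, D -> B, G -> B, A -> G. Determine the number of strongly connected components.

5

{A, B, G} are all mutually reachable — one SCC of size 3.
{C} is an SCC by itself.
{D} is an SCC by itself.
{F} is an SCC by itself.
{E} is an SCC by itself.
That gives 5 strongly connected components.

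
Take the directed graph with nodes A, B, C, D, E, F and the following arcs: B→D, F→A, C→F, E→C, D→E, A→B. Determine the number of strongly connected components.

{A, B, C, D, E, F} are all mutually reachable — one SCC of size 6.
That gives 1 strongly connected component.

1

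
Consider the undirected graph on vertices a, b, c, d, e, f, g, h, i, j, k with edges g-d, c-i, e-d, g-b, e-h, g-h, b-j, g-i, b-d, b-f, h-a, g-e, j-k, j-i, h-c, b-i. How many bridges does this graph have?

3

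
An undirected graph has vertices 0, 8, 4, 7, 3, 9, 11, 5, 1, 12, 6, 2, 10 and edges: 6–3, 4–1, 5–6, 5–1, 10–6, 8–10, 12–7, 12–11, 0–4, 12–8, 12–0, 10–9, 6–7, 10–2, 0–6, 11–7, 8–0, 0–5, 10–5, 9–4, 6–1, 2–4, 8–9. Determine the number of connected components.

1

Starting from 0 we can reach 0, 1, 2, 3, 4, 5, 6, 7, 8, 9, 10, 11, 12. That is one component of size 13.
Total: 1 component.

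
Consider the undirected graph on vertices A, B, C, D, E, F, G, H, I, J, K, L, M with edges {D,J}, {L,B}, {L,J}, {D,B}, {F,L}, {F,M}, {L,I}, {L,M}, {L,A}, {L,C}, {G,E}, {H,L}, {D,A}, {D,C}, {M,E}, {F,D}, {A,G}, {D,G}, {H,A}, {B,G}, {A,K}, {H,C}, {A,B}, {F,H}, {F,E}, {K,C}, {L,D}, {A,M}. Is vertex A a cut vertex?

Deleting A leaves 1 component (was 1) (its neighbors B, D, G, H, K, L, M remain connected to each other), so A is not a cut vertex.

No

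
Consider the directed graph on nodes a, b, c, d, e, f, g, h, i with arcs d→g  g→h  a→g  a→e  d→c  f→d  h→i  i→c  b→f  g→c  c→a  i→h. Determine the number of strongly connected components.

{a, c, g, h, i} are all mutually reachable — one SCC of size 5.
{d} is an SCC by itself.
{e} is an SCC by itself.
{f} is an SCC by itself.
{b} is an SCC by itself.
That gives 5 strongly connected components.

5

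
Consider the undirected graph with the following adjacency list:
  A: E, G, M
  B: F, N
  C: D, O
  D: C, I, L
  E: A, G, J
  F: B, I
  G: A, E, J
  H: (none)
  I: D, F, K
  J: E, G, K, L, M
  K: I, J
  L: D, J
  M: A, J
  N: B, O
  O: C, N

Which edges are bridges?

The edges on the cycle J-G-E-J are not bridges since each lies on that cycle.
Every edge lies on some cycle, so there are no bridges.

none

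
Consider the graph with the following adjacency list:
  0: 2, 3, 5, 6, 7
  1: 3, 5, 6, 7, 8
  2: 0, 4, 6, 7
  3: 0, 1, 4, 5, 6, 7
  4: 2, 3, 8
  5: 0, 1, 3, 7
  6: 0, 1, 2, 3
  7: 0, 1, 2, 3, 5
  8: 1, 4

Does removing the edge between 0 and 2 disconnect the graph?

After removing 0-2, the path 0-7-2 still connects them, so the edge is not a bridge.

No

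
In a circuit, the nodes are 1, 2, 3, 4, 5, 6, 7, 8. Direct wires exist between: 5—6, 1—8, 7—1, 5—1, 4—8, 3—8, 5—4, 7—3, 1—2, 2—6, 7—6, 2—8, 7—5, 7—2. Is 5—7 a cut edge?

No

After removing 5—7, the path 5-1-7 still connects them, so the edge is not a bridge.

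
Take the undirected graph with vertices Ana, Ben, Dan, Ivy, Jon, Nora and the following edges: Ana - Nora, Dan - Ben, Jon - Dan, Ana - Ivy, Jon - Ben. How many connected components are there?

Starting from Ana we can reach Ana, Ivy, Nora. That is one component of size 3.
Starting from Ben we can reach Ben, Dan, Jon. That is one component of size 3.
Total: 2 components.

2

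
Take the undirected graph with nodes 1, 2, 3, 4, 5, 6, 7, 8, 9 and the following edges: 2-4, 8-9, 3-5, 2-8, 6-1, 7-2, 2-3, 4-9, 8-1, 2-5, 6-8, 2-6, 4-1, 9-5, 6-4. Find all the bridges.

2-7

The edges on the cycle 2-6-1-4-2 are not bridges since each lies on that cycle.
But removing 7-2 disconnects 7 from 2 — this is a bridge.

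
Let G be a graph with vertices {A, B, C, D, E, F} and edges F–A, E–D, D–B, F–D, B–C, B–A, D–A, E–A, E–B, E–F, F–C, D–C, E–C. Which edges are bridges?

none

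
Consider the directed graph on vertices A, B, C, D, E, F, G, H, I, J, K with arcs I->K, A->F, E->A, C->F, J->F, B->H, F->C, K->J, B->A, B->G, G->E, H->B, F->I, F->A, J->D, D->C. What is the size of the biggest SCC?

7

{A, C, D, F, I, J, K} are all mutually reachable — one SCC of size 7.
{B, H} are all mutually reachable — one SCC of size 2.
{E} is an SCC by itself.
{G} is an SCC by itself.
The largest has 7 vertices.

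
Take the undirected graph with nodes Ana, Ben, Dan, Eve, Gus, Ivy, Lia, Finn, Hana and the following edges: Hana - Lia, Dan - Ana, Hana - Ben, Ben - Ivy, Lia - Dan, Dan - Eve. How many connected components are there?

3

Gus is isolated — a component by itself.
Finn is isolated — a component by itself.
Starting from Ana we can reach Ana, Ben, Dan, Eve, Ivy, Lia, Hana. That is one component of size 7.
Total: 3 components.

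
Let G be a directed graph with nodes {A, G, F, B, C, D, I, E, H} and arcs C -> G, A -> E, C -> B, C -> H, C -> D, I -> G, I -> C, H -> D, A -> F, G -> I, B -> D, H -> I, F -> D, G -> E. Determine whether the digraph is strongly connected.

No

There is no directed path from G to F, so the graph is not strongly connected.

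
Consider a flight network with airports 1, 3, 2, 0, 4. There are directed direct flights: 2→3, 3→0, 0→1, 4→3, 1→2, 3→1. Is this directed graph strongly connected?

There is no directed path from 0 to 4, so the graph is not strongly connected.

No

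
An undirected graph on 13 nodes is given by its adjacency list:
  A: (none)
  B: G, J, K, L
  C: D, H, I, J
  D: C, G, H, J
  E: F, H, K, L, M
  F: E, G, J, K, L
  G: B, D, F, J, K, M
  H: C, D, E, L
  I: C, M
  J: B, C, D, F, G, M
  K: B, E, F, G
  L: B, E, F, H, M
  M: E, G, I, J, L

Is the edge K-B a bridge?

No

After removing K-B, the path K-G-B still connects them, so the edge is not a bridge.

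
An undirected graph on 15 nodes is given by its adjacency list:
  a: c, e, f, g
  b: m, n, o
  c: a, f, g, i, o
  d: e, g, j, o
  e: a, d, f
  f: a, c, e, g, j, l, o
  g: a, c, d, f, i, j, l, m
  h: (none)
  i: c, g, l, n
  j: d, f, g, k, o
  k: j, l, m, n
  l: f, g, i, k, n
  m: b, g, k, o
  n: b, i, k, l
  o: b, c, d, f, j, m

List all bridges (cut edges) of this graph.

none

The edges on the cycle o-f-c-i-n-b-m-o are not bridges since each lies on that cycle.
Every edge lies on some cycle, so there are no bridges.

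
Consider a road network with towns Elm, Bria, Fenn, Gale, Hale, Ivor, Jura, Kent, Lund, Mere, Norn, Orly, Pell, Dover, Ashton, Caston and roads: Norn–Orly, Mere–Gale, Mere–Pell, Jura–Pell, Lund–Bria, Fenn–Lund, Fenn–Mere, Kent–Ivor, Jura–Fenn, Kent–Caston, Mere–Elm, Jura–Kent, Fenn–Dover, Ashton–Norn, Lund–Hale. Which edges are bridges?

The edges on the cycle Jura-Fenn-Mere-Pell-Jura are not bridges since each lies on that cycle.
But removing Fenn–Dover disconnects Fenn from Dover; removing Caston–Kent disconnects Caston from Kent; removing Jura–Kent disconnects Jura from Kent; removing Ashton–Norn disconnects Ashton from Norn — these are bridges.
In total 11 edges are bridges.

Ashton-Norn, Bria-Lund, Caston-Kent, Dover-Fenn, Elm-Mere, Fenn-Lund, Gale-Mere, Hale-Lund, Ivor-Kent, Jura-Kent, Norn-Orly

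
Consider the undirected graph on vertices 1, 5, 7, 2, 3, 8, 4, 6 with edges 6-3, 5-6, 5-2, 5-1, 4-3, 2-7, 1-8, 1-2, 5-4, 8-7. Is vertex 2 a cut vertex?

Deleting 2 leaves 1 component (was 1) (its neighbors 1, 5, 7 remain connected to each other), so 2 is not a cut vertex.

No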